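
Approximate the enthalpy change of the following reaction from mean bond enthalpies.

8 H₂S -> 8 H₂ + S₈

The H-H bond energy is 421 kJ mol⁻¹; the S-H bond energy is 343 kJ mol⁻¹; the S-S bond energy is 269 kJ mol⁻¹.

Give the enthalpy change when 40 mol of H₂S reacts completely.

Bonds broken (reactants):
  S-H: 16 × 343 = 5488
  Σ(broken) = 5488 kJ
Bonds formed (products):
  H-H: 8 × 421 = 3368
  S-S: 8 × 269 = 2152
  Σ(formed) = 5520 kJ
ΔH = Σ(broken) − Σ(formed) = 5488 − 5520 = −32 kJ
For 5× the reaction as written: 5 × (−32) = −160 kJ

ΔH = −160 kJ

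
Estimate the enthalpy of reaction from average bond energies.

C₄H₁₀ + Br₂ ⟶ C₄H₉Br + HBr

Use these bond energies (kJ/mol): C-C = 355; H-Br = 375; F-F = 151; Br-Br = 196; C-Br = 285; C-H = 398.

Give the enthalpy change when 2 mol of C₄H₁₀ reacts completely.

ΔH = −132 kJ

Bonds broken (reactants):
  Br-Br: 1 × 196 = 196
  C-C: 3 × 355 = 1065
  C-H: 10 × 398 = 3980
  Σ(broken) = 5241 kJ
Bonds formed (products):
  C-Br: 1 × 285 = 285
  C-C: 3 × 355 = 1065
  C-H: 9 × 398 = 3582
  H-Br: 1 × 375 = 375
  Σ(formed) = 5307 kJ
ΔH = Σ(broken) − Σ(formed) = 5241 − 5307 = −66 kJ
For 2× the reaction as written: 2 × (−66) = −132 kJ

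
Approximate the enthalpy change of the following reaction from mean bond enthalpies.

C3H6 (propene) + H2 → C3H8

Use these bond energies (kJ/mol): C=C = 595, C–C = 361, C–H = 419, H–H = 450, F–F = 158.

Bonds broken (reactants):
  C–C: 1 × 361 = 361
  C–H: 6 × 419 = 2514
  C=C: 1 × 595 = 595
  H–H: 1 × 450 = 450
  Σ(broken) = 3920 kJ
Bonds formed (products):
  C–C: 2 × 361 = 722
  C–H: 8 × 419 = 3352
  Σ(formed) = 4074 kJ
ΔH = Σ(broken) − Σ(formed) = 3920 − 4074 = −154 kJ

ΔH ≈ −154 kJ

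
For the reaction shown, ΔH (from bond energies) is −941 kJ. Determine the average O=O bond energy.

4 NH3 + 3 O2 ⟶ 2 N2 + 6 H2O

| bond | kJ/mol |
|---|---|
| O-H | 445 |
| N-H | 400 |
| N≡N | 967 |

D(O=O) ≈ 511 kJ/mol

Let D be the O=O bond energy.
Σ(broken) = 12×400 + 3×D = 4800 + 3D
Σ(formed) = 2×967 + 12×445 = 7274
ΔH = Σ(broken) − Σ(formed) = (4800 + 3D) − (7274) = −2474 + 3D
Setting this equal to −941 kJ gives 3D = 1533, so D = 511 kJ/mol.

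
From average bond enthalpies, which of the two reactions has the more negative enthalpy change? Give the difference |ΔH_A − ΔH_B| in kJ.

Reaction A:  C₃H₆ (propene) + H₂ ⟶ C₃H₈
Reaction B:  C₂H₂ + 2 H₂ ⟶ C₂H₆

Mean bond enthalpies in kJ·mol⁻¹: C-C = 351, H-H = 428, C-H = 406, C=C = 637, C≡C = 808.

Reaction A:
  Bonds broken (reactants):
    C-C: 1 × 351 = 351
    C-H: 6 × 406 = 2436
    C=C: 1 × 637 = 637
    H-H: 1 × 428 = 428
    Σ(broken) = 3852 kJ
  Bonds formed (products):
    C-C: 2 × 351 = 702
    C-H: 8 × 406 = 3248
    Σ(formed) = 3950 kJ
  ΔH_A = 3852 − 3950 = −98 kJ
Reaction B:
  Bonds broken (reactants):
    C≡C: 1 × 808 = 808
    C-H: 2 × 406 = 812
    H-H: 2 × 428 = 856
    Σ(broken) = 2476 kJ
  Bonds formed (products):
    C-C: 1 × 351 = 351
    C-H: 6 × 406 = 2436
    Σ(formed) = 2787 kJ
  ΔH_B = 2476 − 2787 = −311 kJ
ΔH_A − ΔH_B = +213 kJ, so reaction B has the more negative ΔH; |ΔH_A − ΔH_B| = 213 kJ.

Reaction B, by 213 kJ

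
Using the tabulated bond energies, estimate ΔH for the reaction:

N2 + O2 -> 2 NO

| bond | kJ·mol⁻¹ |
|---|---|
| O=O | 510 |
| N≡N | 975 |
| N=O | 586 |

ΔH ≈ +313 kJ

Bonds broken (reactants):
  N≡N: 1 × 975 = 975
  O=O: 1 × 510 = 510
  Σ(broken) = 1485 kJ
Bonds formed (products):
  N=O: 2 × 586 = 1172
  Σ(formed) = 1172 kJ
ΔH = Σ(broken) − Σ(formed) = 1485 − 1172 = +313 kJ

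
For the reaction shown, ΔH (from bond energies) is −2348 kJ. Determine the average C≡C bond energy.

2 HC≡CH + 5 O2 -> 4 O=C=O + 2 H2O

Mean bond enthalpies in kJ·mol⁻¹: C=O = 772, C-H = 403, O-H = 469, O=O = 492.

Let D be the C≡C bond energy.
Σ(broken) = 2×D + 4×403 + 5×492 = 4072 + 2D
Σ(formed) = 8×772 + 4×469 = 8052
ΔH = Σ(broken) − Σ(formed) = (4072 + 2D) − (8052) = −3980 + 2D
Setting this equal to −2348 kJ gives 2D = 1632, so D = 816 kJ/mol.

D(C≡C) ≈ 816 kJ/mol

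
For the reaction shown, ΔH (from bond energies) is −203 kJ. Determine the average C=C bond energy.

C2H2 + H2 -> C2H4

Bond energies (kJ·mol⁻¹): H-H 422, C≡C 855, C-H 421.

D(C=C) ≈ 638 kJ/mol

Let D be the C=C bond energy.
Σ(broken) = 1×855 + 2×421 + 1×422 = 2119
Σ(formed) = 4×421 + 1×D = 1684 + D
ΔH = Σ(broken) − Σ(formed) = (2119) − (1684 + D) = +435 − D
Setting this equal to −203 kJ gives D = 638 kJ/mol.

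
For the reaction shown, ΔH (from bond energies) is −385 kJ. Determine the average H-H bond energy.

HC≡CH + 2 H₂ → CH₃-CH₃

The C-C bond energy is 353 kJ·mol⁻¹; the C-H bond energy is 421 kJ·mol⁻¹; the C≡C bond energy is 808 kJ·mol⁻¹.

D(H-H) ≈ 422 kJ/mol

Let D be the H-H bond energy.
Σ(broken) = 1×808 + 2×421 + 2×D = 1650 + 2D
Σ(formed) = 1×353 + 6×421 = 2879
ΔH = Σ(broken) − Σ(formed) = (1650 + 2D) − (2879) = −1229 + 2D
Setting this equal to −385 kJ gives 2D = 844, so D = 422 kJ/mol.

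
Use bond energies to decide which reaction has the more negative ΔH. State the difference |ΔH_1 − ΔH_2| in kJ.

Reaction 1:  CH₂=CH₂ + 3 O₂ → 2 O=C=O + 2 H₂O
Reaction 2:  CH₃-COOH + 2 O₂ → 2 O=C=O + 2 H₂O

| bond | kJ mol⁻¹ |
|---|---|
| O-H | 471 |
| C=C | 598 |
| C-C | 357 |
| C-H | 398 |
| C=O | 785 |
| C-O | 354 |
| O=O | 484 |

Reaction 1:
  Bonds broken (reactants):
    C-H: 4 × 398 = 1592
    C=C: 1 × 598 = 598
    O=O: 3 × 484 = 1452
    Σ(broken) = 3642 kJ
  Bonds formed (products):
    C=O: 4 × 785 = 3140
    O-H: 4 × 471 = 1884
    Σ(formed) = 5024 kJ
  ΔH_1 = 3642 − 5024 = −1382 kJ
Reaction 2:
  Bonds broken (reactants):
    C-C: 1 × 357 = 357
    C-H: 3 × 398 = 1194
    C-O: 1 × 354 = 354
    C=O: 1 × 785 = 785
    O-H: 1 × 471 = 471
    O=O: 2 × 484 = 968
    Σ(broken) = 4129 kJ
  Bonds formed (products):
    C=O: 4 × 785 = 3140
    O-H: 4 × 471 = 1884
    Σ(formed) = 5024 kJ
  ΔH_2 = 4129 − 5024 = −895 kJ
ΔH_1 − ΔH_2 = −487 kJ, so reaction 1 has the more negative ΔH; |ΔH_1 − ΔH_2| = 487 kJ.

Reaction 1, by 487 kJ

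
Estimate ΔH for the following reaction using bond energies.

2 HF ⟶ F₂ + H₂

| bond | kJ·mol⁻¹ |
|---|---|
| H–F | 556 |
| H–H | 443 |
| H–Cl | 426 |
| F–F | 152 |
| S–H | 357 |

Bonds broken (reactants):
  H–F: 2 × 556 = 1112
  Σ(broken) = 1112 kJ
Bonds formed (products):
  F–F: 1 × 152 = 152
  H–H: 1 × 443 = 443
  Σ(formed) = 595 kJ
ΔH = Σ(broken) − Σ(formed) = 1112 − 595 = +517 kJ

ΔH ≈ +517 kJ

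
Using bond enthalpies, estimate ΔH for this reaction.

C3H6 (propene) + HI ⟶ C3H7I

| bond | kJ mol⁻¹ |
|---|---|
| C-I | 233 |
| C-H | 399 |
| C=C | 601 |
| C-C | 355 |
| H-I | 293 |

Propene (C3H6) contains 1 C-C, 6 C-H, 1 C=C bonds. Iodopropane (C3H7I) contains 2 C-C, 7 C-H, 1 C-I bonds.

Bonds broken (reactants):
  C-C: 1 × 355 = 355
  C-H: 6 × 399 = 2394
  C=C: 1 × 601 = 601
  H-I: 1 × 293 = 293
  Σ(broken) = 3643 kJ
Bonds formed (products):
  C-C: 2 × 355 = 710
  C-H: 7 × 399 = 2793
  C-I: 1 × 233 = 233
  Σ(formed) = 3736 kJ
ΔH = Σ(broken) − Σ(formed) = 3643 − 3736 = −93 kJ

ΔH ≈ −93 kJ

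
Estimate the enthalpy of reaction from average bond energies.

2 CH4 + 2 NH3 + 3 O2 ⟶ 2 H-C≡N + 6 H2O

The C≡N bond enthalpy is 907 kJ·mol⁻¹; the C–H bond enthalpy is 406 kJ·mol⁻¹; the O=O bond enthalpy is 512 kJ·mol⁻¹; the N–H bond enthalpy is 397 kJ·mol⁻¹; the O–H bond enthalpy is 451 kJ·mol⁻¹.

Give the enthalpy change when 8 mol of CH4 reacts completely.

Bonds broken (reactants):
  C–H: 8 × 406 = 3248
  N–H: 6 × 397 = 2382
  O=O: 3 × 512 = 1536
  Σ(broken) = 7166 kJ
Bonds formed (products):
  C≡N: 2 × 907 = 1814
  C–H: 2 × 406 = 812
  O–H: 12 × 451 = 5412
  Σ(formed) = 8038 kJ
ΔH = Σ(broken) − Σ(formed) = 7166 − 8038 = −872 kJ
For 4× the reaction as written: 4 × (−872) = −3488 kJ

ΔH = −3488 kJ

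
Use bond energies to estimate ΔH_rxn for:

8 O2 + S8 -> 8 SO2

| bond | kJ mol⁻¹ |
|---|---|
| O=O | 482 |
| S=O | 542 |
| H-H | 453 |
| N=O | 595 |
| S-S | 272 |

Bonds broken (reactants):
  O=O: 8 × 482 = 3856
  S-S: 8 × 272 = 2176
  Σ(broken) = 6032 kJ
Bonds formed (products):
  S=O: 16 × 542 = 8672
  Σ(formed) = 8672 kJ
ΔH = Σ(broken) − Σ(formed) = 6032 − 8672 = −2640 kJ

ΔH ≈ −2640 kJ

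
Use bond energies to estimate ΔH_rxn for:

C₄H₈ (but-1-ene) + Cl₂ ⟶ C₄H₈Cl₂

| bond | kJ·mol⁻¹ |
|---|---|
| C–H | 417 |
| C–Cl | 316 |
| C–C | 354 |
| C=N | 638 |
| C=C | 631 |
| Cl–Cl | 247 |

Bonds broken (reactants):
  C–C: 2 × 354 = 708
  C–H: 8 × 417 = 3336
  C=C: 1 × 631 = 631
  Cl–Cl: 1 × 247 = 247
  Σ(broken) = 4922 kJ
Bonds formed (products):
  C–C: 3 × 354 = 1062
  C–Cl: 2 × 316 = 632
  C–H: 8 × 417 = 3336
  Σ(formed) = 5030 kJ
ΔH = Σ(broken) − Σ(formed) = 4922 − 5030 = −108 kJ

ΔH ≈ −108 kJ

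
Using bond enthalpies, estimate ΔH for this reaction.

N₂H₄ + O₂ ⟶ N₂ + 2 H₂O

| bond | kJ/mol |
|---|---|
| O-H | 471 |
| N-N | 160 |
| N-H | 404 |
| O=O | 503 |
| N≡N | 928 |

ΔH ≈ −533 kJ

Bonds broken (reactants):
  N-H: 4 × 404 = 1616
  N-N: 1 × 160 = 160
  O=O: 1 × 503 = 503
  Σ(broken) = 2279 kJ
Bonds formed (products):
  N≡N: 1 × 928 = 928
  O-H: 4 × 471 = 1884
  Σ(formed) = 2812 kJ
ΔH = Σ(broken) − Σ(formed) = 2279 − 2812 = −533 kJ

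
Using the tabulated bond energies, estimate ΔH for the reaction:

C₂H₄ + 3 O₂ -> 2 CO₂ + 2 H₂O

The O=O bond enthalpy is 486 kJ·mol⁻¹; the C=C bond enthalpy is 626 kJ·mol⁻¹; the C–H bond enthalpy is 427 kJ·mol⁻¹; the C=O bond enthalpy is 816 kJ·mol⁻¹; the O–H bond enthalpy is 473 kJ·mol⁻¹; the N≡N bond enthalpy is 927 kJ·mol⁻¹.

ΔH ≈ −1364 kJ

Bonds broken (reactants):
  C–H: 4 × 427 = 1708
  C=C: 1 × 626 = 626
  O=O: 3 × 486 = 1458
  Σ(broken) = 3792 kJ
Bonds formed (products):
  C=O: 4 × 816 = 3264
  O–H: 4 × 473 = 1892
  Σ(formed) = 5156 kJ
ΔH = Σ(broken) − Σ(formed) = 3792 − 5156 = −1364 kJ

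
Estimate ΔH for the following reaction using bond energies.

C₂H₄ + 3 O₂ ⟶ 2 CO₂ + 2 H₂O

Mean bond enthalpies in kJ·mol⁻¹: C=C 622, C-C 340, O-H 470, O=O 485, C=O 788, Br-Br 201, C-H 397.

Bonds broken (reactants):
  C-H: 4 × 397 = 1588
  C=C: 1 × 622 = 622
  O=O: 3 × 485 = 1455
  Σ(broken) = 3665 kJ
Bonds formed (products):
  C=O: 4 × 788 = 3152
  O-H: 4 × 470 = 1880
  Σ(formed) = 5032 kJ
ΔH = Σ(broken) − Σ(formed) = 3665 − 5032 = −1367 kJ

ΔH ≈ −1367 kJ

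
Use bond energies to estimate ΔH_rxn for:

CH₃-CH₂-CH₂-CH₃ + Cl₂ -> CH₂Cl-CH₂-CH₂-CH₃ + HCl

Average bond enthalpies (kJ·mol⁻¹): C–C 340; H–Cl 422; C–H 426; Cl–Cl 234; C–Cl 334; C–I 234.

ΔH ≈ −96 kJ

Bonds broken (reactants):
  C–C: 3 × 340 = 1020
  C–H: 10 × 426 = 4260
  Cl–Cl: 1 × 234 = 234
  Σ(broken) = 5514 kJ
Bonds formed (products):
  C–C: 3 × 340 = 1020
  C–Cl: 1 × 334 = 334
  C–H: 9 × 426 = 3834
  H–Cl: 1 × 422 = 422
  Σ(formed) = 5610 kJ
ΔH = Σ(broken) − Σ(formed) = 5514 − 5610 = −96 kJ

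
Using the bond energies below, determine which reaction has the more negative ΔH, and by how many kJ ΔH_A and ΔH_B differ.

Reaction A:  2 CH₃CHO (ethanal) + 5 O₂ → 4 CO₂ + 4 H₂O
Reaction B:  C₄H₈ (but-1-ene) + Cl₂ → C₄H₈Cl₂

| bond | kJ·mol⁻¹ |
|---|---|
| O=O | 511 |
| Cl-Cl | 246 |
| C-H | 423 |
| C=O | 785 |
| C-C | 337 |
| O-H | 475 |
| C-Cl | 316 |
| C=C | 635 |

Reaction A, by 1809 kJ

Reaction A:
  Bonds broken (reactants):
    C-C: 2 × 337 = 674
    C-H: 8 × 423 = 3384
    C=O: 2 × 785 = 1570
    O=O: 5 × 511 = 2555
    Σ(broken) = 8183 kJ
  Bonds formed (products):
    C=O: 8 × 785 = 6280
    O-H: 8 × 475 = 3800
    Σ(formed) = 10080 kJ
  ΔH_A = 8183 − 10080 = −1897 kJ
Reaction B:
  Bonds broken (reactants):
    C-C: 2 × 337 = 674
    C-H: 8 × 423 = 3384
    C=C: 1 × 635 = 635
    Cl-Cl: 1 × 246 = 246
    Σ(broken) = 4939 kJ
  Bonds formed (products):
    C-C: 3 × 337 = 1011
    C-Cl: 2 × 316 = 632
    C-H: 8 × 423 = 3384
    Σ(formed) = 5027 kJ
  ΔH_B = 4939 − 5027 = −88 kJ
ΔH_A − ΔH_B = −1809 kJ, so reaction A has the more negative ΔH; |ΔH_A − ΔH_B| = 1809 kJ.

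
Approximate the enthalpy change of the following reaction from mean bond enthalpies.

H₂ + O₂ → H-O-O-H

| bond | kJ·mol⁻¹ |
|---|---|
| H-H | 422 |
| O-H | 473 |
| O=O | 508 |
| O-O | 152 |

ΔH ≈ −168 kJ

Bonds broken (reactants):
  H-H: 1 × 422 = 422
  O=O: 1 × 508 = 508
  Σ(broken) = 930 kJ
Bonds formed (products):
  O-H: 2 × 473 = 946
  O-O: 1 × 152 = 152
  Σ(formed) = 1098 kJ
ΔH = Σ(broken) − Σ(formed) = 930 − 1098 = −168 kJ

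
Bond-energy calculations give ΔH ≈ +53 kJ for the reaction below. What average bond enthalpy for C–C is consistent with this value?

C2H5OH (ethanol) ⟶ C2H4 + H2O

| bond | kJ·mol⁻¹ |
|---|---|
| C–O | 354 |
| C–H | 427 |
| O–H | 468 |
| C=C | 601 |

Let D be the C–C bond energy.
Σ(broken) = 1×D + 5×427 + 1×354 + 1×468 = 2957 + D
Σ(formed) = 4×427 + 1×601 + 2×468 = 3245
ΔH = Σ(broken) − Σ(formed) = (2957 + D) − (3245) = −288 + D
Setting this equal to +53 kJ gives D = 341 kJ/mol.

D(C–C) ≈ 341 kJ/mol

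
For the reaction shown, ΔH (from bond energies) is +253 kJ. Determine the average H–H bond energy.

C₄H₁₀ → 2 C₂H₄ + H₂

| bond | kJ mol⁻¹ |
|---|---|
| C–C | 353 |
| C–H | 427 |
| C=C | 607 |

Let D be the H–H bond energy.
Σ(broken) = 3×353 + 10×427 = 5329
Σ(formed) = 8×427 + 2×607 + 1×D = 4630 + D
ΔH = Σ(broken) − Σ(formed) = (5329) − (4630 + D) = +699 − D
Setting this equal to +253 kJ gives D = 446 kJ/mol.

D(H–H) ≈ 446 kJ/mol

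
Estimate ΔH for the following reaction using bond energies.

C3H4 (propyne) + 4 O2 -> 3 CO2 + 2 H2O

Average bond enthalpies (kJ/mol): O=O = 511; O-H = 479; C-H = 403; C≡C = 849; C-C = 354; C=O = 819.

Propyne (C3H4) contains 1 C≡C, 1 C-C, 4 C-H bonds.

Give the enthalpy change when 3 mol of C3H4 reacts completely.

Bonds broken (reactants):
  C≡C: 1 × 849 = 849
  C-C: 1 × 354 = 354
  C-H: 4 × 403 = 1612
  O=O: 4 × 511 = 2044
  Σ(broken) = 4859 kJ
Bonds formed (products):
  C=O: 6 × 819 = 4914
  O-H: 4 × 479 = 1916
  Σ(formed) = 6830 kJ
ΔH = Σ(broken) − Σ(formed) = 4859 − 6830 = −1971 kJ
For 3× the reaction as written: 3 × (−1971) = −5913 kJ

ΔH = −5913 kJ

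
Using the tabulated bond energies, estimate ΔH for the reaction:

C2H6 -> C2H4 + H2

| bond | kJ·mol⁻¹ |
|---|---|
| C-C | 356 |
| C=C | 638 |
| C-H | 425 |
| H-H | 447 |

Bonds broken (reactants):
  C-C: 1 × 356 = 356
  C-H: 6 × 425 = 2550
  Σ(broken) = 2906 kJ
Bonds formed (products):
  C-H: 4 × 425 = 1700
  C=C: 1 × 638 = 638
  H-H: 1 × 447 = 447
  Σ(formed) = 2785 kJ
ΔH = Σ(broken) − Σ(formed) = 2906 − 2785 = +121 kJ

ΔH ≈ +121 kJ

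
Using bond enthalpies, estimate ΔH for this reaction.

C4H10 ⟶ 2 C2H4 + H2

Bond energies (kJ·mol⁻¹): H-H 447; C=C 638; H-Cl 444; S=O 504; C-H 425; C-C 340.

Bonds broken (reactants):
  C-C: 3 × 340 = 1020
  C-H: 10 × 425 = 4250
  Σ(broken) = 5270 kJ
Bonds formed (products):
  C-H: 8 × 425 = 3400
  C=C: 2 × 638 = 1276
  H-H: 1 × 447 = 447
  Σ(formed) = 5123 kJ
ΔH = Σ(broken) − Σ(formed) = 5270 − 5123 = +147 kJ

ΔH ≈ +147 kJ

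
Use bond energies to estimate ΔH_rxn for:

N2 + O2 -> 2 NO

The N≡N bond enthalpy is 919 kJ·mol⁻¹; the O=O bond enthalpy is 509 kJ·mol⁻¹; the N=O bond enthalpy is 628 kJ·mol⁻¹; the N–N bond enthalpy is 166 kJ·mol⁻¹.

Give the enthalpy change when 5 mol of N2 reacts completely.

ΔH = +860 kJ

Bonds broken (reactants):
  N≡N: 1 × 919 = 919
  O=O: 1 × 509 = 509
  Σ(broken) = 1428 kJ
Bonds formed (products):
  N=O: 2 × 628 = 1256
  Σ(formed) = 1256 kJ
ΔH = Σ(broken) − Σ(formed) = 1428 − 1256 = +172 kJ
For 5× the reaction as written: 5 × (+172) = +860 kJ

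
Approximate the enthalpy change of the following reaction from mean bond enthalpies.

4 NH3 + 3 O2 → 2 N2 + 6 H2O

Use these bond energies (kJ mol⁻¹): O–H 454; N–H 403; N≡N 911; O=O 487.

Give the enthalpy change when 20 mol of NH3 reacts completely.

Bonds broken (reactants):
  N–H: 12 × 403 = 4836
  O=O: 3 × 487 = 1461
  Σ(broken) = 6297 kJ
Bonds formed (products):
  N≡N: 2 × 911 = 1822
  O–H: 12 × 454 = 5448
  Σ(formed) = 7270 kJ
ΔH = Σ(broken) − Σ(formed) = 6297 − 7270 = −973 kJ
For 5× the reaction as written: 5 × (−973) = −4865 kJ

ΔH = −4865 kJ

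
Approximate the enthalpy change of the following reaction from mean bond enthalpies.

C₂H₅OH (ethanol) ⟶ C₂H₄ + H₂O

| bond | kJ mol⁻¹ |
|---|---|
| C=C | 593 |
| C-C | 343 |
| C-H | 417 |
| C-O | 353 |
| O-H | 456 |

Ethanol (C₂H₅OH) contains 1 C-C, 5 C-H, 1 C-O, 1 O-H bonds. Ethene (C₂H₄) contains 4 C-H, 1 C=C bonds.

Bonds broken (reactants):
  C-C: 1 × 343 = 343
  C-H: 5 × 417 = 2085
  C-O: 1 × 353 = 353
  O-H: 1 × 456 = 456
  Σ(broken) = 3237 kJ
Bonds formed (products):
  C-H: 4 × 417 = 1668
  C=C: 1 × 593 = 593
  O-H: 2 × 456 = 912
  Σ(formed) = 3173 kJ
ΔH = Σ(broken) − Σ(formed) = 3237 − 3173 = +64 kJ

ΔH ≈ +64 kJ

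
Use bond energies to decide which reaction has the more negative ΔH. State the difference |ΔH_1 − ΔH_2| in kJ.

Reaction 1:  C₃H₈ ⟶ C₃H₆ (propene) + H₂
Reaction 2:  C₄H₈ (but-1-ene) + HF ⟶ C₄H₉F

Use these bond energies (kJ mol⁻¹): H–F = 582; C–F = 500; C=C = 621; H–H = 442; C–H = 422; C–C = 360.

Reaction 1:
  Bonds broken (reactants):
    C–C: 2 × 360 = 720
    C–H: 8 × 422 = 3376
    Σ(broken) = 4096 kJ
  Bonds formed (products):
    C–C: 1 × 360 = 360
    C–H: 6 × 422 = 2532
    C=C: 1 × 621 = 621
    H–H: 1 × 442 = 442
    Σ(formed) = 3955 kJ
  ΔH_1 = 4096 − 3955 = +141 kJ
Reaction 2:
  Bonds broken (reactants):
    C–C: 2 × 360 = 720
    C–H: 8 × 422 = 3376
    C=C: 1 × 621 = 621
    H–F: 1 × 582 = 582
    Σ(broken) = 5299 kJ
  Bonds formed (products):
    C–C: 3 × 360 = 1080
    C–F: 1 × 500 = 500
    C–H: 9 × 422 = 3798
    Σ(formed) = 5378 kJ
  ΔH_2 = 5299 − 5378 = −79 kJ
ΔH_1 − ΔH_2 = +220 kJ, so reaction 2 has the more negative ΔH; |ΔH_1 − ΔH_2| = 220 kJ.

Reaction 2, by 220 kJ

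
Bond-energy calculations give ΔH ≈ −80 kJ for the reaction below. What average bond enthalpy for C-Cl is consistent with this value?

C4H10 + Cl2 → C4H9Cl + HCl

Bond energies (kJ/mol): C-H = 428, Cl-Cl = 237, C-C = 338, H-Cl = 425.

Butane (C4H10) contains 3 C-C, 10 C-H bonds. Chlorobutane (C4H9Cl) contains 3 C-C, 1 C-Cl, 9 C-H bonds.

Let D be the C-Cl bond energy.
Σ(broken) = 3×338 + 10×428 + 1×237 = 5531
Σ(formed) = 3×338 + 1×D + 9×428 + 1×425 = 5291 + D
ΔH = Σ(broken) − Σ(formed) = (5531) − (5291 + D) = +240 − D
Setting this equal to −80 kJ gives D = 320 kJ/mol.

D(C-Cl) ≈ 320 kJ/mol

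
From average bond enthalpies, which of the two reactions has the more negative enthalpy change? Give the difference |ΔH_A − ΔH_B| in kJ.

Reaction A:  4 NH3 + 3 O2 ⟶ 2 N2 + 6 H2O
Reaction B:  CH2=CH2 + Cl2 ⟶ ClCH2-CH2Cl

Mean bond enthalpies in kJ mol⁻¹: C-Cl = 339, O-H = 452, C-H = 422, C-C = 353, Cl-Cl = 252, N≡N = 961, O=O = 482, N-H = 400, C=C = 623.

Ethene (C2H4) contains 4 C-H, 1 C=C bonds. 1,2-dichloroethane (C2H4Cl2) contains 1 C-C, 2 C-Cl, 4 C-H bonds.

Reaction A:
  Bonds broken (reactants):
    N-H: 12 × 400 = 4800
    O=O: 3 × 482 = 1446
    Σ(broken) = 6246 kJ
  Bonds formed (products):
    N≡N: 2 × 961 = 1922
    O-H: 12 × 452 = 5424
    Σ(formed) = 7346 kJ
  ΔH_A = 6246 − 7346 = −1100 kJ
Reaction B:
  Bonds broken (reactants):
    C-H: 4 × 422 = 1688
    C=C: 1 × 623 = 623
    Cl-Cl: 1 × 252 = 252
    Σ(broken) = 2563 kJ
  Bonds formed (products):
    C-C: 1 × 353 = 353
    C-Cl: 2 × 339 = 678
    C-H: 4 × 422 = 1688
    Σ(formed) = 2719 kJ
  ΔH_B = 2563 − 2719 = −156 kJ
ΔH_A − ΔH_B = −944 kJ, so reaction A has the more negative ΔH; |ΔH_A − ΔH_B| = 944 kJ.

Reaction A, by 944 kJ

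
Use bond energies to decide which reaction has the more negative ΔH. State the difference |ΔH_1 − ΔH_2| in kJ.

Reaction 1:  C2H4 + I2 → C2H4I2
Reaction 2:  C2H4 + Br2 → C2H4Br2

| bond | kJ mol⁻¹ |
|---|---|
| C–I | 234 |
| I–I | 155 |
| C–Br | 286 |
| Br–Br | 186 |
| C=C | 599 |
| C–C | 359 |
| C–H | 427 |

Reaction 1:
  Bonds broken (reactants):
    C–H: 4 × 427 = 1708
    C=C: 1 × 599 = 599
    I–I: 1 × 155 = 155
    Σ(broken) = 2462 kJ
  Bonds formed (products):
    C–C: 1 × 359 = 359
    C–H: 4 × 427 = 1708
    C–I: 2 × 234 = 468
    Σ(formed) = 2535 kJ
  ΔH_1 = 2462 − 2535 = −73 kJ
Reaction 2:
  Bonds broken (reactants):
    Br–Br: 1 × 186 = 186
    C–H: 4 × 427 = 1708
    C=C: 1 × 599 = 599
    Σ(broken) = 2493 kJ
  Bonds formed (products):
    C–Br: 2 × 286 = 572
    C–C: 1 × 359 = 359
    C–H: 4 × 427 = 1708
    Σ(formed) = 2639 kJ
  ΔH_2 = 2493 − 2639 = −146 kJ
ΔH_1 − ΔH_2 = +73 kJ, so reaction 2 has the more negative ΔH; |ΔH_1 − ΔH_2| = 73 kJ.

Reaction 2, by 73 kJ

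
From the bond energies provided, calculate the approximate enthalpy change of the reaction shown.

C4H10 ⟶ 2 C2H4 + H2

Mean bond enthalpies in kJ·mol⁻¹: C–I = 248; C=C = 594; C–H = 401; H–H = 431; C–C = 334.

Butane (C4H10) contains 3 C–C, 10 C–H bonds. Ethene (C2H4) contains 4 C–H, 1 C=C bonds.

Bonds broken (reactants):
  C–C: 3 × 334 = 1002
  C–H: 10 × 401 = 4010
  Σ(broken) = 5012 kJ
Bonds formed (products):
  C–H: 8 × 401 = 3208
  C=C: 2 × 594 = 1188
  H–H: 1 × 431 = 431
  Σ(formed) = 4827 kJ
ΔH = Σ(broken) − Σ(formed) = 5012 − 4827 = +185 kJ

ΔH ≈ +185 kJ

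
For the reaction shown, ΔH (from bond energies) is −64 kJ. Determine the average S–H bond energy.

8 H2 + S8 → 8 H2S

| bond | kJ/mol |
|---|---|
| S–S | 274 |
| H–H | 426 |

Let D be the S–H bond energy.
Σ(broken) = 8×426 + 8×274 = 5600
Σ(formed) = 16×D = 16D
ΔH = Σ(broken) − Σ(formed) = (5600) − (16D) = +5600 − 16D
Setting this equal to −64 kJ gives 16D = 5664, so D = 354 kJ/mol.

D(S–H) ≈ 354 kJ/mol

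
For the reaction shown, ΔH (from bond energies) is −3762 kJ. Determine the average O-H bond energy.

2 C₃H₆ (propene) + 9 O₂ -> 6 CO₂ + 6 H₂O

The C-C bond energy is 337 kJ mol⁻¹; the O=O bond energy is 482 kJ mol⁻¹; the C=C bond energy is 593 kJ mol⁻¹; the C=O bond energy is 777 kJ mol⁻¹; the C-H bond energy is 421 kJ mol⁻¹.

Let D be the O-H bond energy.
Σ(broken) = 2×337 + 12×421 + 2×593 + 9×482 = 11250
Σ(formed) = 12×777 + 12×D = 9324 + 12D
ΔH = Σ(broken) − Σ(formed) = (11250) − (9324 + 12D) = +1926 − 12D
Setting this equal to −3762 kJ gives 12D = 5688, so D = 474 kJ/mol.

D(O-H) ≈ 474 kJ/mol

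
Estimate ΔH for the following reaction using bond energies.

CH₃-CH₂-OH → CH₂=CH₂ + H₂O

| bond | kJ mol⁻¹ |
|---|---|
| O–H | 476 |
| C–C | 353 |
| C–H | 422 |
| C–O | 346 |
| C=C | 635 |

Bonds broken (reactants):
  C–C: 1 × 353 = 353
  C–H: 5 × 422 = 2110
  C–O: 1 × 346 = 346
  O–H: 1 × 476 = 476
  Σ(broken) = 3285 kJ
Bonds formed (products):
  C–H: 4 × 422 = 1688
  C=C: 1 × 635 = 635
  O–H: 2 × 476 = 952
  Σ(formed) = 3275 kJ
ΔH = Σ(broken) − Σ(formed) = 3285 − 3275 = +10 kJ

ΔH ≈ +10 kJ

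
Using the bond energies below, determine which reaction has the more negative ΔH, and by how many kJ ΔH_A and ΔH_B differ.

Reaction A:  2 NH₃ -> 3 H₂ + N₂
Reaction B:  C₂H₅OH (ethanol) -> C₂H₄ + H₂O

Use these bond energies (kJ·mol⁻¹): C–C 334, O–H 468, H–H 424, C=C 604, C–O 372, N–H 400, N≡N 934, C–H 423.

Reaction B, by 137 kJ

Reaction A:
  Bonds broken (reactants):
    N–H: 6 × 400 = 2400
    Σ(broken) = 2400 kJ
  Bonds formed (products):
    H–H: 3 × 424 = 1272
    N≡N: 1 × 934 = 934
    Σ(formed) = 2206 kJ
  ΔH_A = 2400 − 2206 = +194 kJ
Reaction B:
  Bonds broken (reactants):
    C–C: 1 × 334 = 334
    C–H: 5 × 423 = 2115
    C–O: 1 × 372 = 372
    O–H: 1 × 468 = 468
    Σ(broken) = 3289 kJ
  Bonds formed (products):
    C–H: 4 × 423 = 1692
    C=C: 1 × 604 = 604
    O–H: 2 × 468 = 936
    Σ(formed) = 3232 kJ
  ΔH_B = 3289 − 3232 = +57 kJ
ΔH_A − ΔH_B = +137 kJ, so reaction B has the more negative ΔH; |ΔH_A − ΔH_B| = 137 kJ.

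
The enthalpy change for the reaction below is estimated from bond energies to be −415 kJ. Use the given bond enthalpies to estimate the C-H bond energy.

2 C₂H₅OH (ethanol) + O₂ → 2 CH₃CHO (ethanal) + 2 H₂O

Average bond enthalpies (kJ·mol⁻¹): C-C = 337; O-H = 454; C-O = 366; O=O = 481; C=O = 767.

D(C-H) ≈ 407 kJ/mol

Let D be the C-H bond energy.
Σ(broken) = 2×337 + 10×D + 2×366 + 2×454 + 1×481 = 2795 + 10D
Σ(formed) = 2×337 + 8×D + 2×767 + 4×454 = 4024 + 8D
ΔH = Σ(broken) − Σ(formed) = (2795 + 10D) − (4024 + 8D) = −1229 + 2D
Setting this equal to −415 kJ gives 2D = 814, so D = 407 kJ/mol.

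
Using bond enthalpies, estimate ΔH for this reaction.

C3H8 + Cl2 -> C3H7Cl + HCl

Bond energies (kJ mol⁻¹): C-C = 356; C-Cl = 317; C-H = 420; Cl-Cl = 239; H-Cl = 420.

ΔH ≈ −78 kJ

Bonds broken (reactants):
  C-C: 2 × 356 = 712
  C-H: 8 × 420 = 3360
  Cl-Cl: 1 × 239 = 239
  Σ(broken) = 4311 kJ
Bonds formed (products):
  C-C: 2 × 356 = 712
  C-Cl: 1 × 317 = 317
  C-H: 7 × 420 = 2940
  H-Cl: 1 × 420 = 420
  Σ(formed) = 4389 kJ
ΔH = Σ(broken) − Σ(formed) = 4311 − 4389 = −78 kJ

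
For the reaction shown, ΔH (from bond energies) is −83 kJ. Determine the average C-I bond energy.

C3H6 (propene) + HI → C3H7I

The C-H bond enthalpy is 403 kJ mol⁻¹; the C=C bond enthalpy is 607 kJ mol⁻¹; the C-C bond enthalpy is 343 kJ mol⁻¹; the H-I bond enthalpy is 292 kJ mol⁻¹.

D(C-I) ≈ 236 kJ/mol

Let D be the C-I bond energy.
Σ(broken) = 1×343 + 6×403 + 1×607 + 1×292 = 3660
Σ(formed) = 2×343 + 7×403 + 1×D = 3507 + D
ΔH = Σ(broken) − Σ(formed) = (3660) − (3507 + D) = +153 − D
Setting this equal to −83 kJ gives D = 236 kJ/mol.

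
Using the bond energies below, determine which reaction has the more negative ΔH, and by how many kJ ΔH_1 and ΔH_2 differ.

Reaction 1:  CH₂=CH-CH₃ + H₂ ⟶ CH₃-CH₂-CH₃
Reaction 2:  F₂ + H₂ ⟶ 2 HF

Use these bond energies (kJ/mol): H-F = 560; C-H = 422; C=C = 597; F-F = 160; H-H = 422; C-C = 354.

Reaction 1:
  Bonds broken (reactants):
    C-C: 1 × 354 = 354
    C-H: 6 × 422 = 2532
    C=C: 1 × 597 = 597
    H-H: 1 × 422 = 422
    Σ(broken) = 3905 kJ
  Bonds formed (products):
    C-C: 2 × 354 = 708
    C-H: 8 × 422 = 3376
    Σ(formed) = 4084 kJ
  ΔH_1 = 3905 − 4084 = −179 kJ
Reaction 2:
  Bonds broken (reactants):
    F-F: 1 × 160 = 160
    H-H: 1 × 422 = 422
    Σ(broken) = 582 kJ
  Bonds formed (products):
    H-F: 2 × 560 = 1120
    Σ(formed) = 1120 kJ
  ΔH_2 = 582 − 1120 = −538 kJ
ΔH_1 − ΔH_2 = +359 kJ, so reaction 2 has the more negative ΔH; |ΔH_1 − ΔH_2| = 359 kJ.

Reaction 2, by 359 kJ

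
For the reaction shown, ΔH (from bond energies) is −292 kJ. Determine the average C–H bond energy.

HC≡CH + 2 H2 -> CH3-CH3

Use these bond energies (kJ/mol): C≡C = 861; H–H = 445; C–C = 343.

Let D be the C–H bond energy.
Σ(broken) = 1×861 + 2×D + 2×445 = 1751 + 2D
Σ(formed) = 1×343 + 6×D = 343 + 6D
ΔH = Σ(broken) − Σ(formed) = (1751 + 2D) − (343 + 6D) = +1408 − 4D
Setting this equal to −292 kJ gives 4D = 1700, so D = 425 kJ/mol.

D(C–H) ≈ 425 kJ/mol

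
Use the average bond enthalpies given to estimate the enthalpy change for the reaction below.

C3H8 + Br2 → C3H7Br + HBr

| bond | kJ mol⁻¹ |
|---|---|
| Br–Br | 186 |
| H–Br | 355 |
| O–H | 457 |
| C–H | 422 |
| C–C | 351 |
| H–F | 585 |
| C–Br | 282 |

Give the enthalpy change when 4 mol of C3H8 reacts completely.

ΔH = −116 kJ

Bonds broken (reactants):
  Br–Br: 1 × 186 = 186
  C–C: 2 × 351 = 702
  C–H: 8 × 422 = 3376
  Σ(broken) = 4264 kJ
Bonds formed (products):
  C–Br: 1 × 282 = 282
  C–C: 2 × 351 = 702
  C–H: 7 × 422 = 2954
  H–Br: 1 × 355 = 355
  Σ(formed) = 4293 kJ
ΔH = Σ(broken) − Σ(formed) = 4264 − 4293 = −29 kJ
For 4× the reaction as written: 4 × (−29) = −116 kJ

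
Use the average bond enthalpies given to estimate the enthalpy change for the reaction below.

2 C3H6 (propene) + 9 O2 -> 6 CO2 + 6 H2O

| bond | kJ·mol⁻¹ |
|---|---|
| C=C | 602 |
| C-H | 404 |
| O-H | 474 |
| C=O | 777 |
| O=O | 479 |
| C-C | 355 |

Bonds broken (reactants):
  C-C: 2 × 355 = 710
  C-H: 12 × 404 = 4848
  C=C: 2 × 602 = 1204
  O=O: 9 × 479 = 4311
  Σ(broken) = 11073 kJ
Bonds formed (products):
  C=O: 12 × 777 = 9324
  O-H: 12 × 474 = 5688
  Σ(formed) = 15012 kJ
ΔH = Σ(broken) − Σ(formed) = 11073 − 15012 = −3939 kJ

ΔH ≈ −3939 kJ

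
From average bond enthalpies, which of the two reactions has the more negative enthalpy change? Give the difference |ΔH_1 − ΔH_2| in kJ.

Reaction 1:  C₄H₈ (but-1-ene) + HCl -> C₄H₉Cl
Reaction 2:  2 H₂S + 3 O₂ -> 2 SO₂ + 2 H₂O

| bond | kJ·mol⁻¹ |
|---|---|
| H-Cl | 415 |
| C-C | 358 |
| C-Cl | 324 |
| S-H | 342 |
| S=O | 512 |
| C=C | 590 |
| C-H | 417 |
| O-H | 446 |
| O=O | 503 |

Reaction 2, by 861 kJ

Reaction 1:
  Bonds broken (reactants):
    C-C: 2 × 358 = 716
    C-H: 8 × 417 = 3336
    C=C: 1 × 590 = 590
    H-Cl: 1 × 415 = 415
    Σ(broken) = 5057 kJ
  Bonds formed (products):
    C-C: 3 × 358 = 1074
    C-Cl: 1 × 324 = 324
    C-H: 9 × 417 = 3753
    Σ(formed) = 5151 kJ
  ΔH_1 = 5057 − 5151 = −94 kJ
Reaction 2:
  Bonds broken (reactants):
    O=O: 3 × 503 = 1509
    S-H: 4 × 342 = 1368
    Σ(broken) = 2877 kJ
  Bonds formed (products):
    O-H: 4 × 446 = 1784
    S=O: 4 × 512 = 2048
    Σ(formed) = 3832 kJ
  ΔH_2 = 2877 − 3832 = −955 kJ
ΔH_1 − ΔH_2 = +861 kJ, so reaction 2 has the more negative ΔH; |ΔH_1 − ΔH_2| = 861 kJ.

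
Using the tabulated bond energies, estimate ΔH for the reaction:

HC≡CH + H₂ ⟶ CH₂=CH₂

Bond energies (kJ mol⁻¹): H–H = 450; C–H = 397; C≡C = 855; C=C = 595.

Bonds broken (reactants):
  C≡C: 1 × 855 = 855
  C–H: 2 × 397 = 794
  H–H: 1 × 450 = 450
  Σ(broken) = 2099 kJ
Bonds formed (products):
  C–H: 4 × 397 = 1588
  C=C: 1 × 595 = 595
  Σ(formed) = 2183 kJ
ΔH = Σ(broken) − Σ(formed) = 2099 − 2183 = −84 kJ

ΔH ≈ −84 kJ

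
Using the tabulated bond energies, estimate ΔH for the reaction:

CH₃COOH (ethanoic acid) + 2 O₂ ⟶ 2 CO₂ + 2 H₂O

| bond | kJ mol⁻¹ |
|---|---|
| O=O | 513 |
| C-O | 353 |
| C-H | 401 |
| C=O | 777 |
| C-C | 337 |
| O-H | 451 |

ΔH ≈ −765 kJ

Bonds broken (reactants):
  C-C: 1 × 337 = 337
  C-H: 3 × 401 = 1203
  C-O: 1 × 353 = 353
  C=O: 1 × 777 = 777
  O-H: 1 × 451 = 451
  O=O: 2 × 513 = 1026
  Σ(broken) = 4147 kJ
Bonds formed (products):
  C=O: 4 × 777 = 3108
  O-H: 4 × 451 = 1804
  Σ(formed) = 4912 kJ
ΔH = Σ(broken) − Σ(formed) = 4147 − 4912 = −765 kJ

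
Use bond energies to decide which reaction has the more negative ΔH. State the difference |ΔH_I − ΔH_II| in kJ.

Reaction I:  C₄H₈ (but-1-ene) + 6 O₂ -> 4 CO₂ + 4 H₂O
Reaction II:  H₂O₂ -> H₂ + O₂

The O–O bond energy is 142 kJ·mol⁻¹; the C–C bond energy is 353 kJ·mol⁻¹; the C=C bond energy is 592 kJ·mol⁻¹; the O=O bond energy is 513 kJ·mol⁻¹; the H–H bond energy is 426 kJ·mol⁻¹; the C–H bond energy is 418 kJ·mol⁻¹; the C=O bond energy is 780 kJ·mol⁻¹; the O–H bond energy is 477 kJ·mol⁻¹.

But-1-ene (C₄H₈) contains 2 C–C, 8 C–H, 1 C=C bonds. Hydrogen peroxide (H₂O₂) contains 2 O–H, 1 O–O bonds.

Reaction I:
  Bonds broken (reactants):
    C–C: 2 × 353 = 706
    C–H: 8 × 418 = 3344
    C=C: 1 × 592 = 592
    O=O: 6 × 513 = 3078
    Σ(broken) = 7720 kJ
  Bonds formed (products):
    C=O: 8 × 780 = 6240
    O–H: 8 × 477 = 3816
    Σ(formed) = 10056 kJ
  ΔH_I = 7720 − 10056 = −2336 kJ
Reaction II:
  Bonds broken (reactants):
    O–H: 2 × 477 = 954
    O–O: 1 × 142 = 142
    Σ(broken) = 1096 kJ
  Bonds formed (products):
    H–H: 1 × 426 = 426
    O=O: 1 × 513 = 513
    Σ(formed) = 939 kJ
  ΔH_II = 1096 − 939 = +157 kJ
ΔH_I − ΔH_II = −2493 kJ, so reaction I has the more negative ΔH; |ΔH_I − ΔH_II| = 2493 kJ.

Reaction I, by 2493 kJ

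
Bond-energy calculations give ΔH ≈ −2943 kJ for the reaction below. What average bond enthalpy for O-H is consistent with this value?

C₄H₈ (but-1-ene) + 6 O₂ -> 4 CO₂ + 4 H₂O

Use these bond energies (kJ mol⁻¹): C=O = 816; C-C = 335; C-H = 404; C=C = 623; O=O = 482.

D(O-H) ≈ 479 kJ/mol

Let D be the O-H bond energy.
Σ(broken) = 2×335 + 8×404 + 1×623 + 6×482 = 7417
Σ(formed) = 8×816 + 8×D = 6528 + 8D
ΔH = Σ(broken) − Σ(formed) = (7417) − (6528 + 8D) = +889 − 8D
Setting this equal to −2943 kJ gives 8D = 3832, so D = 479 kJ/mol.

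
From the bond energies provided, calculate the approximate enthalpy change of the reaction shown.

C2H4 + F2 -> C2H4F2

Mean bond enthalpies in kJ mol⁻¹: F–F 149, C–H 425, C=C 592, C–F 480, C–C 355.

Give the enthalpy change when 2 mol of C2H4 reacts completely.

Bonds broken (reactants):
  C–H: 4 × 425 = 1700
  C=C: 1 × 592 = 592
  F–F: 1 × 149 = 149
  Σ(broken) = 2441 kJ
Bonds formed (products):
  C–C: 1 × 355 = 355
  C–F: 2 × 480 = 960
  C–H: 4 × 425 = 1700
  Σ(formed) = 3015 kJ
ΔH = Σ(broken) − Σ(formed) = 2441 − 3015 = −574 kJ
For 2× the reaction as written: 2 × (−574) = −1148 kJ

ΔH = −1148 kJ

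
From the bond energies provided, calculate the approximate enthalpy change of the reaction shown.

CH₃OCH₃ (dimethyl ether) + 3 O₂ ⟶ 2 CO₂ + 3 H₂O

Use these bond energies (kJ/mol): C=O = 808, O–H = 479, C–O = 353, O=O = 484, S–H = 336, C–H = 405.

Bonds broken (reactants):
  C–H: 6 × 405 = 2430
  C–O: 2 × 353 = 706
  O=O: 3 × 484 = 1452
  Σ(broken) = 4588 kJ
Bonds formed (products):
  C=O: 4 × 808 = 3232
  O–H: 6 × 479 = 2874
  Σ(formed) = 6106 kJ
ΔH = Σ(broken) − Σ(formed) = 4588 − 6106 = −1518 kJ

ΔH ≈ −1518 kJ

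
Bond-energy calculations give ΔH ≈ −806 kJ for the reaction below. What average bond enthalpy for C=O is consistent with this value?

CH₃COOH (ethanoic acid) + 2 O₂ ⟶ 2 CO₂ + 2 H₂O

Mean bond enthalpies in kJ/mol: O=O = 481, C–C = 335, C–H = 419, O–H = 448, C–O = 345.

Let D be the C=O bond energy.
Σ(broken) = 1×335 + 3×419 + 1×345 + 1×D + 1×448 + 2×481 = 3347 + D
Σ(formed) = 4×D + 4×448 = 1792 + 4D
ΔH = Σ(broken) − Σ(formed) = (3347 + D) − (1792 + 4D) = +1555 − 3D
Setting this equal to −806 kJ gives 3D = 2361, so D = 787 kJ/mol.

D(C=O) ≈ 787 kJ/mol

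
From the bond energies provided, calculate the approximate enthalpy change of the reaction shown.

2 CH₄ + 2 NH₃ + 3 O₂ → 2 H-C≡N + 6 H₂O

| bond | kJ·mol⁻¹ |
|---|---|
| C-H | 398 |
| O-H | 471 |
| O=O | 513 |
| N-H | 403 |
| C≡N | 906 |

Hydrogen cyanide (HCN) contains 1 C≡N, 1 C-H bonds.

Bonds broken (reactants):
  C-H: 8 × 398 = 3184
  N-H: 6 × 403 = 2418
  O=O: 3 × 513 = 1539
  Σ(broken) = 7141 kJ
Bonds formed (products):
  C≡N: 2 × 906 = 1812
  C-H: 2 × 398 = 796
  O-H: 12 × 471 = 5652
  Σ(formed) = 8260 kJ
ΔH = Σ(broken) − Σ(formed) = 7141 − 8260 = −1119 kJ

ΔH ≈ −1119 kJ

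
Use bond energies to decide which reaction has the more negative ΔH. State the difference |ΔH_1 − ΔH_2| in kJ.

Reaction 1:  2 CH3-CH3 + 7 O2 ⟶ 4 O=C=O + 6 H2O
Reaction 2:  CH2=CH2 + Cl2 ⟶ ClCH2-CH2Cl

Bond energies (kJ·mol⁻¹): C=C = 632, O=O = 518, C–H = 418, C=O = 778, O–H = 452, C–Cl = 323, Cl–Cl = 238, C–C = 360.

Reaction 1:
  Bonds broken (reactants):
    C–C: 2 × 360 = 720
    C–H: 12 × 418 = 5016
    O=O: 7 × 518 = 3626
    Σ(broken) = 9362 kJ
  Bonds formed (products):
    C=O: 8 × 778 = 6224
    O–H: 12 × 452 = 5424
    Σ(formed) = 11648 kJ
  ΔH_1 = 9362 − 11648 = −2286 kJ
Reaction 2:
  Bonds broken (reactants):
    C–H: 4 × 418 = 1672
    C=C: 1 × 632 = 632
    Cl–Cl: 1 × 238 = 238
    Σ(broken) = 2542 kJ
  Bonds formed (products):
    C–C: 1 × 360 = 360
    C–Cl: 2 × 323 = 646
    C–H: 4 × 418 = 1672
    Σ(formed) = 2678 kJ
  ΔH_2 = 2542 − 2678 = −136 kJ
ΔH_1 − ΔH_2 = −2150 kJ, so reaction 1 has the more negative ΔH; |ΔH_1 − ΔH_2| = 2150 kJ.

Reaction 1, by 2150 kJ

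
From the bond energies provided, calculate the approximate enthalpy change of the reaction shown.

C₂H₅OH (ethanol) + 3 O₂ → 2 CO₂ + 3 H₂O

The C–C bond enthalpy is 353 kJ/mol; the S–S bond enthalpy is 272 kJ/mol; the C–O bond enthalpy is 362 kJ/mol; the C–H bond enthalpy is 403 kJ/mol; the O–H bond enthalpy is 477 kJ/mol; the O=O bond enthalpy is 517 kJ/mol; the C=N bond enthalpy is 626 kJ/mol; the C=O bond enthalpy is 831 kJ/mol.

Bonds broken (reactants):
  C–C: 1 × 353 = 353
  C–H: 5 × 403 = 2015
  C–O: 1 × 362 = 362
  O–H: 1 × 477 = 477
  O=O: 3 × 517 = 1551
  Σ(broken) = 4758 kJ
Bonds formed (products):
  C=O: 4 × 831 = 3324
  O–H: 6 × 477 = 2862
  Σ(formed) = 6186 kJ
ΔH = Σ(broken) − Σ(formed) = 4758 − 6186 = −1428 kJ

ΔH ≈ −1428 kJ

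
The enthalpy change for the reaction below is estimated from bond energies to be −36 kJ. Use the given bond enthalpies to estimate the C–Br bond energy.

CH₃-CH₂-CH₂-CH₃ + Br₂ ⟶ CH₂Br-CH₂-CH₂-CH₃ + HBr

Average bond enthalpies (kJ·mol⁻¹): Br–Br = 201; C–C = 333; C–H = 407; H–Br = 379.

D(C–Br) ≈ 265 kJ/mol

Let D be the C–Br bond energy.
Σ(broken) = 1×201 + 3×333 + 10×407 = 5270
Σ(formed) = 1×D + 3×333 + 9×407 + 1×379 = 5041 + D
ΔH = Σ(broken) − Σ(formed) = (5270) − (5041 + D) = +229 − D
Setting this equal to −36 kJ gives D = 265 kJ/mol.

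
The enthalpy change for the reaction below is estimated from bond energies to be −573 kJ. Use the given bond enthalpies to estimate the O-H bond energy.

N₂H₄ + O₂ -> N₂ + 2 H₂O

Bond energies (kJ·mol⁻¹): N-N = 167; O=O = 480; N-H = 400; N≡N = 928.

D(O-H) ≈ 473 kJ/mol

Let D be the O-H bond energy.
Σ(broken) = 4×400 + 1×167 + 1×480 = 2247
Σ(formed) = 1×928 + 4×D = 928 + 4D
ΔH = Σ(broken) − Σ(formed) = (2247) − (928 + 4D) = +1319 − 4D
Setting this equal to −573 kJ gives 4D = 1892, so D = 473 kJ/mol.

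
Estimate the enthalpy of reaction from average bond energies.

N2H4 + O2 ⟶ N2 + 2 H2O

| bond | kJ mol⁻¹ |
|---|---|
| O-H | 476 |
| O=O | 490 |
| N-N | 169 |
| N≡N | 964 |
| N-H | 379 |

Bonds broken (reactants):
  N-H: 4 × 379 = 1516
  N-N: 1 × 169 = 169
  O=O: 1 × 490 = 490
  Σ(broken) = 2175 kJ
Bonds formed (products):
  N≡N: 1 × 964 = 964
  O-H: 4 × 476 = 1904
  Σ(formed) = 2868 kJ
ΔH = Σ(broken) − Σ(formed) = 2175 − 2868 = −693 kJ

ΔH ≈ −693 kJ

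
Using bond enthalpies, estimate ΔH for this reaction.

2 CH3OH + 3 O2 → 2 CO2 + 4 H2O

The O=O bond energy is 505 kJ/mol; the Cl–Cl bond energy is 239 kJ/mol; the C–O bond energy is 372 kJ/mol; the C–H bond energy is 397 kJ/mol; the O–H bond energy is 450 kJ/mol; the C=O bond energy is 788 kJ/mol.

ΔH ≈ −1211 kJ

Bonds broken (reactants):
  C–H: 6 × 397 = 2382
  C–O: 2 × 372 = 744
  O–H: 2 × 450 = 900
  O=O: 3 × 505 = 1515
  Σ(broken) = 5541 kJ
Bonds formed (products):
  C=O: 4 × 788 = 3152
  O–H: 8 × 450 = 3600
  Σ(formed) = 6752 kJ
ΔH = Σ(broken) − Σ(formed) = 5541 − 6752 = −1211 kJ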